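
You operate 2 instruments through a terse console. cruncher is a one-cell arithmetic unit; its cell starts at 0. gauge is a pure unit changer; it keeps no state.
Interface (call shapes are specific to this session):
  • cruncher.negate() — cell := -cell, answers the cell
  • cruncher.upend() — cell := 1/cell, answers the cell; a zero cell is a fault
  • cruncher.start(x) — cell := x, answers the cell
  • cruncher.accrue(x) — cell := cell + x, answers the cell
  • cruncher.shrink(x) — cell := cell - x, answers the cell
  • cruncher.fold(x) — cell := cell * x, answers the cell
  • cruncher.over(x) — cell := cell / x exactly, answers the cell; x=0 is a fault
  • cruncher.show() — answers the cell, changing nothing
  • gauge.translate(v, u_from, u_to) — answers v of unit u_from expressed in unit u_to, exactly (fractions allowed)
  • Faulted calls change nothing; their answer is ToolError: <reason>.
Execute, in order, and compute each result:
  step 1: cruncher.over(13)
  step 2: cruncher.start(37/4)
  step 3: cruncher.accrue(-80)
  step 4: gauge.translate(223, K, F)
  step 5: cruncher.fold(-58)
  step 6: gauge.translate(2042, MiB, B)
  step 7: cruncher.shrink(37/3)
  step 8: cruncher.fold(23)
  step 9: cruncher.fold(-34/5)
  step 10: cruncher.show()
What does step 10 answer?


Answer: -9597877/15

Derivation:
Then cruncher.over using x=13, giving 0.
I invoke cruncher.start using x=37/4, and observe 37/4.
I invoke cruncher.accrue using x=-80, → -283/4.
I try gauge.translate using v=223, u_from=K, u_to=F: -5827/100.
I call cruncher.fold using x=-58, and observe 8207/2.
I run gauge.translate using v=2042, u_from=MiB, u_to=B, — result: 2141192192.
Next I call cruncher.shrink using x=37/3: 24547/6.
Using cruncher.fold using x=23, and observe 564581/6.
Then cruncher.fold using x=-34/5, which returns -9597877/15.
Calling cruncher.show, and see -9597877/15.


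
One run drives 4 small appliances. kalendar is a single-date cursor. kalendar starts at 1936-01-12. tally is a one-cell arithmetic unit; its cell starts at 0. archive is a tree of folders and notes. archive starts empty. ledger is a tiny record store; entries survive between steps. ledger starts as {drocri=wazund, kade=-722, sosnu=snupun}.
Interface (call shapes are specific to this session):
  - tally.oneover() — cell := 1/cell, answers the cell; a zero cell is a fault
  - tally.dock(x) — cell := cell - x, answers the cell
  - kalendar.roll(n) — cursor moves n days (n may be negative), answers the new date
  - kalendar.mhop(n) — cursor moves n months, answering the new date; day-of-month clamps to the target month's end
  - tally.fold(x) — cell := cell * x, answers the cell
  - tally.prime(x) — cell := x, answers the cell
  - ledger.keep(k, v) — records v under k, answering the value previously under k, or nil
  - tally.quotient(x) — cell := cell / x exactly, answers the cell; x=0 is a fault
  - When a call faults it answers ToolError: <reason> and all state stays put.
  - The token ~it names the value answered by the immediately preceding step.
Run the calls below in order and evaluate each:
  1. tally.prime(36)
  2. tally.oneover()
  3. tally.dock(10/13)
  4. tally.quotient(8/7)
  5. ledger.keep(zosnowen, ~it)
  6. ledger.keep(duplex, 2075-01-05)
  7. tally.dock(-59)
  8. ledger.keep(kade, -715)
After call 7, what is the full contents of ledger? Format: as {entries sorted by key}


>> tally.prime(x: 36)
<< 36
>> tally.oneover()
<< 1/36
>> tally.dock(x: 10/13)
<< -347/468
>> tally.quotient(x: 8/7)
<< -2429/3744
>> ledger.keep(k: zosnowen, v: ~it)
<< nil
>> ledger.keep(k: duplex, v: 2075-01-05)
<< nil
>> tally.dock(x: -59)
<< 218467/3744
>> ledger.keep(k: kade, v: -715)
<< -722

Answer: {drocri=wazund, duplex=2075-01-05, kade=-722, sosnu=snupun, zosnowen=-2429/3744}


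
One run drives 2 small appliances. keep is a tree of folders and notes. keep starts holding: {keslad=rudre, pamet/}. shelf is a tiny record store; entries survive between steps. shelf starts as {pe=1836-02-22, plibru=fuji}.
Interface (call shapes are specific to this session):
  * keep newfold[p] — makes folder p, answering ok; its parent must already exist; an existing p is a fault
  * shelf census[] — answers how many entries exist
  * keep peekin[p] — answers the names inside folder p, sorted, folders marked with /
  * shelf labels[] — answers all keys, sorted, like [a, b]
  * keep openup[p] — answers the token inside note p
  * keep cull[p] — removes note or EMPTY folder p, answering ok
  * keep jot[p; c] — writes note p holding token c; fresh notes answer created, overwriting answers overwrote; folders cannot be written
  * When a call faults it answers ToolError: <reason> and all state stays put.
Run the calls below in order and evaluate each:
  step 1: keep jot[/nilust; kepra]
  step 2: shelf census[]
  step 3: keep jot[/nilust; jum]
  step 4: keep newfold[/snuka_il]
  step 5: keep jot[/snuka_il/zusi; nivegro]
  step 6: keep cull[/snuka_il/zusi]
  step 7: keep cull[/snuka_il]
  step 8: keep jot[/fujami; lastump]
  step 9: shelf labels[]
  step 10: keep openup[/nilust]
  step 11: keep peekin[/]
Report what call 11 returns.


Answer: [fujami, keslad, nilust, pamet/]

Derivation:
Calling keep jot with p=/nilust, c=kepra, giving created.
I call shelf census, giving 2.
Calling keep jot with p=/nilust, c=jum, giving overwrote.
Then keep newfold with p=/snuka_il, and get ok.
Invoking keep jot with p=/snuka_il/zusi, c=nivegro, giving created.
Now I run keep cull with p=/snuka_il/zusi, yielding ok.
Invoking keep cull with p=/snuka_il, → ok.
Using keep jot with p=/fujami, c=lastump, yielding created.
Calling shelf labels, yielding [pe, plibru].
Next I call keep openup with p=/nilust, and see jum.
Calling keep peekin with p=/, yielding [fujami, keslad, nilust, pamet/].


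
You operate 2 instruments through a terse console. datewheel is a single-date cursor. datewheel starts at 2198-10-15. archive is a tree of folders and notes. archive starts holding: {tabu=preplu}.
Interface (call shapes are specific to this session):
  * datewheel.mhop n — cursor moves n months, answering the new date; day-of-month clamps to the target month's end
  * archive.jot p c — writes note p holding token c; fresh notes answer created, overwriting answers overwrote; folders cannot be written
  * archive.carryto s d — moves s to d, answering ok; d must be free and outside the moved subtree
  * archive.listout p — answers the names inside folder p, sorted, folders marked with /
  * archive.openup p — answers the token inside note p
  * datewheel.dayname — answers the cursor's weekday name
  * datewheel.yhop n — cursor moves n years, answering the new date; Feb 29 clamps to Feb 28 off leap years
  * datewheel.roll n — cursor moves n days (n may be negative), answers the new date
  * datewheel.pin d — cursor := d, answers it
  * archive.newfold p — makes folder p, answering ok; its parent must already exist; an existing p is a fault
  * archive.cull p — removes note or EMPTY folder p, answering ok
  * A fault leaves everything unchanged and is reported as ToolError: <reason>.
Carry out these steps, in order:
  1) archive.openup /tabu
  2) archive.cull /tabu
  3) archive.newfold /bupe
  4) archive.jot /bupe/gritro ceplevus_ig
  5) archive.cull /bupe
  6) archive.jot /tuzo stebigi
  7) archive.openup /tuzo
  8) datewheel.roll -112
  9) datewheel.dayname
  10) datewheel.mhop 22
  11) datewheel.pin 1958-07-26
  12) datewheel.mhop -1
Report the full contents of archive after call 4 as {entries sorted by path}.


-> openup(p=/tabu)
<- preplu
-> cull(p=/tabu)
<- ok
-> newfold(p=/bupe)
<- ok
-> jot(p=/bupe/gritro, c=ceplevus_ig)
<- created
-> cull(p=/bupe)
<- ToolError: not empty
-> jot(p=/tuzo, c=stebigi)
<- created
-> openup(p=/tuzo)
<- stebigi
-> roll(n=-112)
<- 2198-06-25
-> dayname()
<- Monday
-> mhop(n=22)
<- 2200-04-25
-> pin(d=1958-07-26)
<- 1958-07-26
-> mhop(n=-1)
<- 1958-06-26

Answer: {bupe/, bupe/gritro=ceplevus_ig}


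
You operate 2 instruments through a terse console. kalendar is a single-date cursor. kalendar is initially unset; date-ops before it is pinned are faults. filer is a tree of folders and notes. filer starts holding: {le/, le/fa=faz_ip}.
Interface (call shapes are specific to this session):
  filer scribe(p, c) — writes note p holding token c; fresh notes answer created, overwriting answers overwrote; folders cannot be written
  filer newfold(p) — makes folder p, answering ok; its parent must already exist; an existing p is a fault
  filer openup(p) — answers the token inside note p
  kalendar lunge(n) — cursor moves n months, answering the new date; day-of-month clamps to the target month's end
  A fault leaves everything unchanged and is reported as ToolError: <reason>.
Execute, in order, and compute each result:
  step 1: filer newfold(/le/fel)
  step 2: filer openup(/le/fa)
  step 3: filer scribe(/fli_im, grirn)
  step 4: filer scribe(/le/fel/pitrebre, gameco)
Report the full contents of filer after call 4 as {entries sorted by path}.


Now I run filer newfold passing p: /le/fel: ok.
Next I call filer openup passing p: /le/fa, — result: faz_ip.
Next I call filer scribe passing p: /fli_im, c: grirn, and observe created.
I invoke filer scribe passing p: /le/fel/pitrebre, c: gameco, → created.

Answer: {fli_im=grirn, le/, le/fa=faz_ip, le/fel/, le/fel/pitrebre=gameco}


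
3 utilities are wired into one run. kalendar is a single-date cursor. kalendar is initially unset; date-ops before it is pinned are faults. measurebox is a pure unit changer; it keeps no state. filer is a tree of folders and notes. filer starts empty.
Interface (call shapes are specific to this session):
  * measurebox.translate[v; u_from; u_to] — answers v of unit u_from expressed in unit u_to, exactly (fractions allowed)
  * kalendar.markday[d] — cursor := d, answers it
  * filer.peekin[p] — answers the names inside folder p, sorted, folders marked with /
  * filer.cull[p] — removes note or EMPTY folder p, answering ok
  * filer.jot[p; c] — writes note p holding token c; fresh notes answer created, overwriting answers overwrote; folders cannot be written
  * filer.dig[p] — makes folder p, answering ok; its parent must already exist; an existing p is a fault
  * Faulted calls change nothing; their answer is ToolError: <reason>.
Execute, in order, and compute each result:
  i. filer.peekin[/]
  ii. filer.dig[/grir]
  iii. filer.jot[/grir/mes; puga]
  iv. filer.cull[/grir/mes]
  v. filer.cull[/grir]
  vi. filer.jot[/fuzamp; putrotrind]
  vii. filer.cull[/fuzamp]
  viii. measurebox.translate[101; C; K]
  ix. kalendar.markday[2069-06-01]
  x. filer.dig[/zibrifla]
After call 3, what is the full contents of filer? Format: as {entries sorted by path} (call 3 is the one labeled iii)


Answer: {grir/, grir/mes=puga}

Derivation:
Calling filer.peekin passing /, and observe [].
I call filer.dig passing /grir, and see ok.
Calling filer.jot passing /grir/mes, puga: created.
Using filer.cull passing /grir/mes, yielding ok.
I call filer.cull passing /grir, giving ok.
I call filer.jot passing /fuzamp, putrotrind, which returns created.
I use filer.cull passing /fuzamp, giving ok.
I run measurebox.translate passing 101, C, K, → 7483/20.
Using kalendar.markday passing 2069-06-01, giving 2069-06-01.
Now I run filer.dig passing /zibrifla, — result: ok.


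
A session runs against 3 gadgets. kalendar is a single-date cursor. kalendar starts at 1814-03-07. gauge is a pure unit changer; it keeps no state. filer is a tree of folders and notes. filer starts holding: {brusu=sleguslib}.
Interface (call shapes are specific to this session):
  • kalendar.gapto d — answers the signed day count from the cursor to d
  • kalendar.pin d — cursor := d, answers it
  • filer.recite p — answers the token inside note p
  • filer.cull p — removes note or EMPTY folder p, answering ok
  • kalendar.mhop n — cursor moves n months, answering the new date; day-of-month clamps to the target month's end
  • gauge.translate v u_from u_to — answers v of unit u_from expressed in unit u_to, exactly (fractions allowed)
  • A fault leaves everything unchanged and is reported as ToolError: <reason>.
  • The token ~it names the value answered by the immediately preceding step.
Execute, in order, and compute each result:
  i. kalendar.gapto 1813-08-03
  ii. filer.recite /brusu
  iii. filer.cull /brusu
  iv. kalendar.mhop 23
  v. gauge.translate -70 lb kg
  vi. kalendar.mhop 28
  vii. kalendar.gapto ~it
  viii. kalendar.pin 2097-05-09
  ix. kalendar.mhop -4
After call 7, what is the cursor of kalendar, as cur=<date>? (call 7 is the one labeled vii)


Answer: cur=1818-06-07

Derivation:
-- kalendar.gapto(1813-08-03) -> -216
-- filer.recite(/brusu) -> sleguslib
-- filer.cull(/brusu) -> ok
-- kalendar.mhop(23) -> 1816-02-07
-- gauge.translate(-70, lb, kg) -> -317514659/10000000
-- kalendar.mhop(28) -> 1818-06-07
-- kalendar.gapto(~it) -> 0
-- kalendar.pin(2097-05-09) -> 2097-05-09
-- kalendar.mhop(-4) -> 2097-01-09


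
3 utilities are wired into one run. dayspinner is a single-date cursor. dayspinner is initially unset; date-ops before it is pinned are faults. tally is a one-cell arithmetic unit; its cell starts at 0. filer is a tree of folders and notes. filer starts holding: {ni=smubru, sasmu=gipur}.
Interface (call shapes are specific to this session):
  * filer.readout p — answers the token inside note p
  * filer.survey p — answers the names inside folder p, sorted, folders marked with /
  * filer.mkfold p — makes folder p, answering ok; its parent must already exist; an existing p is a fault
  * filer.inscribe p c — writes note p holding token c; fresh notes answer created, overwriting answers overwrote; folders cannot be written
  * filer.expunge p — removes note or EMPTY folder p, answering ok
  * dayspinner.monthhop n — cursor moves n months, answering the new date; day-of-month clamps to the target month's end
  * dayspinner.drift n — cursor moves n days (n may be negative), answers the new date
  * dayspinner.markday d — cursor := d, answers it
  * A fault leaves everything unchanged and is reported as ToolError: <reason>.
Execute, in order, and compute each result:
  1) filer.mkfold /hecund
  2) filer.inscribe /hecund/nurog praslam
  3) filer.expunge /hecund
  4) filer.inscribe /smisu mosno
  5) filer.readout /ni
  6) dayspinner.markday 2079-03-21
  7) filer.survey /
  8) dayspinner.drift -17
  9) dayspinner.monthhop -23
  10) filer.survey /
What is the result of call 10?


Answer: [hecund/, ni, sasmu, smisu]

Derivation:
Calling mkfold with p: /hecund, → ok.
Invoking inscribe with p: /hecund/nurog, c: praslam, — result: created.
I run expunge with p: /hecund, which returns ToolError: not empty.
Then inscribe with p: /smisu, c: mosno, and see created.
I invoke readout with p: /ni, giving smubru.
I call markday with d: 2079-03-21, giving 2079-03-21.
I try survey with p: /, yielding [hecund/, ni, sasmu, smisu].
I try drift with n: -17, — result: 2079-03-04.
I try monthhop with n: -23, yielding 2077-04-04.
I run survey with p: /, which returns [hecund/, ni, sasmu, smisu].


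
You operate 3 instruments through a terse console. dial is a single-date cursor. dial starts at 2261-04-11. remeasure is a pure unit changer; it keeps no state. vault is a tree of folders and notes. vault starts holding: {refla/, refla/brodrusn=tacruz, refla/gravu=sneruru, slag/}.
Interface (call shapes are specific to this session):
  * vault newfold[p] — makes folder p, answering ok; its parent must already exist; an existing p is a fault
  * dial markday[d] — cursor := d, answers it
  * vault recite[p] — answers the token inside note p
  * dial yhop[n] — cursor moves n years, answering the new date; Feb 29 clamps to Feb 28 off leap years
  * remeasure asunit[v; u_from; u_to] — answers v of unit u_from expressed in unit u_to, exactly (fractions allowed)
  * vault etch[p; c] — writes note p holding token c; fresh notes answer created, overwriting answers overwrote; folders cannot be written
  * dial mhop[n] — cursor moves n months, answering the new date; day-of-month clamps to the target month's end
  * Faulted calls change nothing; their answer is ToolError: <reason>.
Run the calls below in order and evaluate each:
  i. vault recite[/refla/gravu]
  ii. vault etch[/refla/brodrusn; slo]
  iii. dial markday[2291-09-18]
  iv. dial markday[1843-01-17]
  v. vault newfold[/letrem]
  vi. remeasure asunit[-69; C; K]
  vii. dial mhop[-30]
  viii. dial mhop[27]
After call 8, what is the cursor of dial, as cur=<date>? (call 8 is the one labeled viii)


Answer: cur=1842-10-17

Derivation:
~$ vault recite /refla/gravu
= sneruru
~$ vault etch /refla/brodrusn slo
= overwrote
~$ dial markday 2291-09-18
= 2291-09-18
~$ dial markday 1843-01-17
= 1843-01-17
~$ vault newfold /letrem
= ok
~$ remeasure asunit -69 C K
= 4083/20
~$ dial mhop -30
= 1840-07-17
~$ dial mhop 27
= 1842-10-17


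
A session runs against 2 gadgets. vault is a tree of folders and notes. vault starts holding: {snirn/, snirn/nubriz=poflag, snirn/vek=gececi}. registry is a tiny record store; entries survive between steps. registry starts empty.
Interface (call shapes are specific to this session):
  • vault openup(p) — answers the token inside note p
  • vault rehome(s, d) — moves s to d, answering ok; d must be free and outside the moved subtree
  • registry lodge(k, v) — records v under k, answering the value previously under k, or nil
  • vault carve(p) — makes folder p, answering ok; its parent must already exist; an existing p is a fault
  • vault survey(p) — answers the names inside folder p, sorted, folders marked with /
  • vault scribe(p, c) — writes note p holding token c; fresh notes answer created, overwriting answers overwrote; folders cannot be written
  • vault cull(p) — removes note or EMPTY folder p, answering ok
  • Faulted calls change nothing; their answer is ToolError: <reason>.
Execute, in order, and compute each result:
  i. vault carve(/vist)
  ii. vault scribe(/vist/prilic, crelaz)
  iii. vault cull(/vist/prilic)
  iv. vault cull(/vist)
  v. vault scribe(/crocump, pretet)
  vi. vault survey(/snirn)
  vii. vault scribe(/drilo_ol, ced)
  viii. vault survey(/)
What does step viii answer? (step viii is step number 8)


Answer: [crocump, drilo_ol, snirn/]

Derivation:
-- 1. vault carve(p: /vist) == ok
-- 2. vault scribe(p: /vist/prilic, c: crelaz) == created
-- 3. vault cull(p: /vist/prilic) == ok
-- 4. vault cull(p: /vist) == ok
-- 5. vault scribe(p: /crocump, c: pretet) == created
-- 6. vault survey(p: /snirn) == [nubriz, vek]
-- 7. vault scribe(p: /drilo_ol, c: ced) == created
-- 8. vault survey(p: /) == [crocump, drilo_ol, snirn/]


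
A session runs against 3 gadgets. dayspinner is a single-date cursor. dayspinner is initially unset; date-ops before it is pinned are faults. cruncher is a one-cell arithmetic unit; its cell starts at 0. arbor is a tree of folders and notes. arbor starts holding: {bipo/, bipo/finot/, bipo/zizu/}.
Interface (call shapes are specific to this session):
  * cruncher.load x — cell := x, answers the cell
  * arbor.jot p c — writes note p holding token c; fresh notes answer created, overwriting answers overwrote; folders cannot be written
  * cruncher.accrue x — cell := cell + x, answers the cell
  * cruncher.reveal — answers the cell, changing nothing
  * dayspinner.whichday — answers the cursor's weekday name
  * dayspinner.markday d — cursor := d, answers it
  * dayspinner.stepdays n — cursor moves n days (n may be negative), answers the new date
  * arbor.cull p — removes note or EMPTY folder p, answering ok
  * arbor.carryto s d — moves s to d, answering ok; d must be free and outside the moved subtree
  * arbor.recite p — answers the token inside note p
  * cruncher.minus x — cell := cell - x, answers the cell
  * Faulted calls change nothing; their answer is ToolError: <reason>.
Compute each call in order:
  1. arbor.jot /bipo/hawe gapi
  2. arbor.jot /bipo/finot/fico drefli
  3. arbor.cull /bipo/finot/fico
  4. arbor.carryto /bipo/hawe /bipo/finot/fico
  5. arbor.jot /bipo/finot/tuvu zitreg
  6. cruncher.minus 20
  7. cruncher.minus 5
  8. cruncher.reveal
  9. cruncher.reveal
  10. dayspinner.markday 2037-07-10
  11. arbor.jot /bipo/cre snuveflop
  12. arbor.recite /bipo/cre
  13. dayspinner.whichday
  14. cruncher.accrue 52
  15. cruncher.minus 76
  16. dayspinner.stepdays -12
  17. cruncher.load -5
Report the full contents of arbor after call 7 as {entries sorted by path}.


Answer: {bipo/, bipo/finot/, bipo/finot/fico=gapi, bipo/finot/tuvu=zitreg, bipo/zizu/}

Derivation:
;; 1. jot(/bipo/hawe, gapi) -> created
;; 2. jot(/bipo/finot/fico, drefli) -> created
;; 3. cull(/bipo/finot/fico) -> ok
;; 4. carryto(/bipo/hawe, /bipo/finot/fico) -> ok
;; 5. jot(/bipo/finot/tuvu, zitreg) -> created
;; 6. minus(20) -> -20
;; 7. minus(5) -> -25
;; 8. reveal() -> -25
;; 9. reveal() -> -25
;; 10. markday(2037-07-10) -> 2037-07-10
;; 11. jot(/bipo/cre, snuveflop) -> created
;; 12. recite(/bipo/cre) -> snuveflop
;; 13. whichday() -> Friday
;; 14. accrue(52) -> 27
;; 15. minus(76) -> -49
;; 16. stepdays(-12) -> 2037-06-28
;; 17. load(-5) -> -5


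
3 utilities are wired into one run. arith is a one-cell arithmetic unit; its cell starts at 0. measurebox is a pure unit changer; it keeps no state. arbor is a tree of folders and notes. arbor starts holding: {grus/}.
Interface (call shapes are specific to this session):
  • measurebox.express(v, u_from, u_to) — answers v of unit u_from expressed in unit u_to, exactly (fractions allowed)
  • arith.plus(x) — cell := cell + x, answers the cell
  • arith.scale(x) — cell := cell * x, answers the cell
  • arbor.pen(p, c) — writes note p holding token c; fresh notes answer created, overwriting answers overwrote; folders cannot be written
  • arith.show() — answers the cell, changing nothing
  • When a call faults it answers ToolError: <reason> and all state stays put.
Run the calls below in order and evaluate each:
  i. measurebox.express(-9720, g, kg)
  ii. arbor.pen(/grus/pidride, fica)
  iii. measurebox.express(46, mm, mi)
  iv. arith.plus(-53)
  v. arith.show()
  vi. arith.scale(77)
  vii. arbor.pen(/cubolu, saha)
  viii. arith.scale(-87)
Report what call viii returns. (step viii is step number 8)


Using measurebox.express on v=-9720, u_from=g, u_to=kg, — result: -243/25.
Calling arbor.pen on p=/grus/pidride, c=fica, which returns created.
Then measurebox.express on v=46, u_from=mm, u_to=mi, → 23/804672.
I invoke arith.plus on x=-53, and see -53.
Then arith.show(): -53.
Now I run arith.scale on x=77, giving -4081.
Invoking arbor.pen on p=/cubolu, c=saha, and observe created.
I run arith.scale on x=-87, giving 355047.

Answer: 355047


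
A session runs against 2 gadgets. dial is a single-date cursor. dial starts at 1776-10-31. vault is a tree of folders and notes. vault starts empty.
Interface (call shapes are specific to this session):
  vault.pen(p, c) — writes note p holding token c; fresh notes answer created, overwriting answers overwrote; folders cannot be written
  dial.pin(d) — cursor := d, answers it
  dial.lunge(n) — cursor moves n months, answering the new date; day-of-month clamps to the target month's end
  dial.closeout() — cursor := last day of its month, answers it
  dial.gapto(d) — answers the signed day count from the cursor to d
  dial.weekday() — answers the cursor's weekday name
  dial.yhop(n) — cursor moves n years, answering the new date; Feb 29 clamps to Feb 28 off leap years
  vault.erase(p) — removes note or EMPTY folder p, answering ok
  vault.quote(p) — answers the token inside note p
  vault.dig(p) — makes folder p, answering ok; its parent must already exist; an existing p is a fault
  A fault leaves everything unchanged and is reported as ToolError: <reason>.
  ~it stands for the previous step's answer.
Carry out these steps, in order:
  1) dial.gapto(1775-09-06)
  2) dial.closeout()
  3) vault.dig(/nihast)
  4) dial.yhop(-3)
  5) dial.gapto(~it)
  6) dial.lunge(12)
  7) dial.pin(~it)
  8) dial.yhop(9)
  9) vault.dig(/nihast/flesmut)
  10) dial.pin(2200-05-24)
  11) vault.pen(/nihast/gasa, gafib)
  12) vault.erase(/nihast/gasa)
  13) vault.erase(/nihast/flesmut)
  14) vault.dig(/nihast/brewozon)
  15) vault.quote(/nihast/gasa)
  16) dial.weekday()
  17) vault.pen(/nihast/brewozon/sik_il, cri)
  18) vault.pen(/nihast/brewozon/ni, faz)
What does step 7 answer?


~$ gapto d→1775-09-06
[out] -421
~$ closeout
[out] 1776-10-31
~$ dig p→/nihast
[out] ok
~$ yhop n→-3
[out] 1773-10-31
~$ gapto d→~it
[out] 0
~$ lunge n→12
[out] 1774-10-31
~$ pin d→~it
[out] 1774-10-31
~$ yhop n→9
[out] 1783-10-31
~$ dig p→/nihast/flesmut
[out] ok
~$ pin d→2200-05-24
[out] 2200-05-24
~$ pen p→/nihast/gasa c→gafib
[out] created
~$ erase p→/nihast/gasa
[out] ok
~$ erase p→/nihast/flesmut
[out] ok
~$ dig p→/nihast/brewozon
[out] ok
~$ quote p→/nihast/gasa
[out] ToolError: not found
~$ weekday
[out] Saturday
~$ pen p→/nihast/brewozon/sik_il c→cri
[out] created
~$ pen p→/nihast/brewozon/ni c→faz
[out] created

Answer: 1774-10-31


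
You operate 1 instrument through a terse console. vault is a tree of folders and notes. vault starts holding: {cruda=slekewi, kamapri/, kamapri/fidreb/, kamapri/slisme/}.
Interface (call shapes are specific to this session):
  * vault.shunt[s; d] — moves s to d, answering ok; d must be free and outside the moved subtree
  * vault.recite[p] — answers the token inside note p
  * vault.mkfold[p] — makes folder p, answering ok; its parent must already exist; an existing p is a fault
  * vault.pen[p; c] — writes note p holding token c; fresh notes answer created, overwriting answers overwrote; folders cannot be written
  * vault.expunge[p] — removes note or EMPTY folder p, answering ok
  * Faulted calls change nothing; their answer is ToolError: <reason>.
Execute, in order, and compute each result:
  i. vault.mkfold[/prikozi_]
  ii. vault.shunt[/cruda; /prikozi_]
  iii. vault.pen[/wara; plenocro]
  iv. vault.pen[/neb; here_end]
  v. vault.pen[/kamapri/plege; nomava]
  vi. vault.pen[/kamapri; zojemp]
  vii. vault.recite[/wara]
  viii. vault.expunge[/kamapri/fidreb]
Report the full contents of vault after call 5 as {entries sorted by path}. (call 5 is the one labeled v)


> vault.mkfold p='/prikozi_'
= ok
> vault.shunt s='/cruda' d='/prikozi_'
= ToolError: exists
> vault.pen p='/wara' c='plenocro'
= created
> vault.pen p='/neb' c='here_end'
= created
> vault.pen p='/kamapri/plege' c='nomava'
= created
> vault.pen p='/kamapri' c='zojemp'
= ToolError: is a directory
> vault.recite p='/wara'
= plenocro
> vault.expunge p='/kamapri/fidreb'
= ok

Answer: {cruda=slekewi, kamapri/, kamapri/fidreb/, kamapri/plege=nomava, kamapri/slisme/, neb=here_end, prikozi_/, wara=plenocro}


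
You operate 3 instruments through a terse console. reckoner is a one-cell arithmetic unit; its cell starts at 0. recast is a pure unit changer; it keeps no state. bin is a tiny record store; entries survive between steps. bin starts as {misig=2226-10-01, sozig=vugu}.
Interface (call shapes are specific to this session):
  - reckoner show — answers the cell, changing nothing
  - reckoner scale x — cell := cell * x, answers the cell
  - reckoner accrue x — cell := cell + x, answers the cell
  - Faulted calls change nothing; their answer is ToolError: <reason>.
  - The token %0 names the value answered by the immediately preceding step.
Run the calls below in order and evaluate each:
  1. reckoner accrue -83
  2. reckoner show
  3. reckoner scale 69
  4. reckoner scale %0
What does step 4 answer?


I try reckoner accrue(-83), yielding -83.
Then reckoner show, giving -83.
I try reckoner scale(69), which returns -5727.
I run reckoner scale(%0), — result: 32798529.

Answer: 32798529


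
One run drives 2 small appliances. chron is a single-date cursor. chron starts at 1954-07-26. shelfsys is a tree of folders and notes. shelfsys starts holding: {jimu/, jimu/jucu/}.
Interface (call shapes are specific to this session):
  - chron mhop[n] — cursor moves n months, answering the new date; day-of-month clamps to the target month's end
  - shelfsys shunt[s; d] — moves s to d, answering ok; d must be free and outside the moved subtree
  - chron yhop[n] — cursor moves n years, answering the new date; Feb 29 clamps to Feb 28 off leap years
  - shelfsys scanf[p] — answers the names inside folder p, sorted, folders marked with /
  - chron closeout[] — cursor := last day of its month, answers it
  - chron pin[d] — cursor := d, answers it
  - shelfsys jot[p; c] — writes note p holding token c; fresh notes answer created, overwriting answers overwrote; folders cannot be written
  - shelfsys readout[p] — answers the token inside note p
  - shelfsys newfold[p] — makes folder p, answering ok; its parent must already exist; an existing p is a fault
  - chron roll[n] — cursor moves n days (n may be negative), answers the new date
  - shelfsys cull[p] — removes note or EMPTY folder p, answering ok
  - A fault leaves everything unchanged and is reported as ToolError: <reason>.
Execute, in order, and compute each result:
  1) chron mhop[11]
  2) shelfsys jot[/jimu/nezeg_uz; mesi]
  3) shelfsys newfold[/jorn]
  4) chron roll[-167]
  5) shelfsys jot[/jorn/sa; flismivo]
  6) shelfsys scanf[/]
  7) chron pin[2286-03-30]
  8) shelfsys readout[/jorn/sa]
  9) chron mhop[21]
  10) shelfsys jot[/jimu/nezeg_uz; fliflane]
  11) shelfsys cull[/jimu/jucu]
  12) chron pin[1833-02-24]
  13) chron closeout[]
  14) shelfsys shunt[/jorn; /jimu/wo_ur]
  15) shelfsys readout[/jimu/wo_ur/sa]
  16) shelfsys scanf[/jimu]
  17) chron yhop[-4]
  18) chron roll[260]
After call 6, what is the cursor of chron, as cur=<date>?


Answer: cur=1955-01-10

Derivation:
> chron mhop n='11'
= 1955-06-26
> shelfsys jot p='/jimu/nezeg_uz' c='mesi'
= created
> shelfsys newfold p='/jorn'
= ok
> chron roll n='-167'
= 1955-01-10
> shelfsys jot p='/jorn/sa' c='flismivo'
= created
> shelfsys scanf p='/'
= [jimu/, jorn/]
> chron pin d='2286-03-30'
= 2286-03-30
> shelfsys readout p='/jorn/sa'
= flismivo
> chron mhop n='21'
= 2287-12-30
> shelfsys jot p='/jimu/nezeg_uz' c='fliflane'
= overwrote
> shelfsys cull p='/jimu/jucu'
= ok
> chron pin d='1833-02-24'
= 1833-02-24
> chron closeout
= 1833-02-28
> shelfsys shunt s='/jorn' d='/jimu/wo_ur'
= ok
> shelfsys readout p='/jimu/wo_ur/sa'
= flismivo
> shelfsys scanf p='/jimu'
= [nezeg_uz, wo_ur/]
> chron yhop n='-4'
= 1829-02-28
> chron roll n='260'
= 1829-11-15


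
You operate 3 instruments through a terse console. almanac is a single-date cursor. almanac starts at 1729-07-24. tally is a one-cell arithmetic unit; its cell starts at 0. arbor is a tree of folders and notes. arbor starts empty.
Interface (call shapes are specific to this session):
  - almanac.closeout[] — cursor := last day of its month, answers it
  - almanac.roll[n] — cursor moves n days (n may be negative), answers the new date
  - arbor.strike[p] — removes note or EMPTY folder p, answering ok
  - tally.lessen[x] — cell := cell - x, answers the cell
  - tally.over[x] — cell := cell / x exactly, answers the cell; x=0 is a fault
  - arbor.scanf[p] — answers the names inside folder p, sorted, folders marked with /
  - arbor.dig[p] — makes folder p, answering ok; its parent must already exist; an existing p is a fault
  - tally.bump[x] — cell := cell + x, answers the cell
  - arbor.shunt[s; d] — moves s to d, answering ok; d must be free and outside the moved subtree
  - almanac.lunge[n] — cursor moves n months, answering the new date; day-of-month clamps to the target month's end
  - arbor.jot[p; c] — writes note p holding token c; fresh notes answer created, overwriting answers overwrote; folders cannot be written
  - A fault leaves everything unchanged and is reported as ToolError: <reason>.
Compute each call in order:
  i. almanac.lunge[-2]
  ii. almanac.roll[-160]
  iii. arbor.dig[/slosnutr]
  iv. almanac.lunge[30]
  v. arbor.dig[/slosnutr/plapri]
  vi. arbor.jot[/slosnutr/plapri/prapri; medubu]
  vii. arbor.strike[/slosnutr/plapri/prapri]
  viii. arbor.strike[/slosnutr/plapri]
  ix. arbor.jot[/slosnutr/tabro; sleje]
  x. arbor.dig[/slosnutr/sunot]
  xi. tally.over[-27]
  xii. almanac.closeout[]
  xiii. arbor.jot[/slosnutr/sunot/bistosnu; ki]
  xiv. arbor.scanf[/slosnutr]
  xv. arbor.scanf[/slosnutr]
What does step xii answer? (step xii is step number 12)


Answer: 1731-06-30

Derivation:
·→ lunge(n→-2)
·← 1729-05-24
·→ roll(n→-160)
·← 1728-12-15
·→ dig(p→/slosnutr)
·← ok
·→ lunge(n→30)
·← 1731-06-15
·→ dig(p→/slosnutr/plapri)
·← ok
·→ jot(p→/slosnutr/plapri/prapri, c→medubu)
·← created
·→ strike(p→/slosnutr/plapri/prapri)
·← ok
·→ strike(p→/slosnutr/plapri)
·← ok
·→ jot(p→/slosnutr/tabro, c→sleje)
·← created
·→ dig(p→/slosnutr/sunot)
·← ok
·→ over(x→-27)
·← 0
·→ closeout()
·← 1731-06-30
·→ jot(p→/slosnutr/sunot/bistosnu, c→ki)
·← created
·→ scanf(p→/slosnutr)
·← [sunot/, tabro]
·→ scanf(p→/slosnutr)
·← [sunot/, tabro]


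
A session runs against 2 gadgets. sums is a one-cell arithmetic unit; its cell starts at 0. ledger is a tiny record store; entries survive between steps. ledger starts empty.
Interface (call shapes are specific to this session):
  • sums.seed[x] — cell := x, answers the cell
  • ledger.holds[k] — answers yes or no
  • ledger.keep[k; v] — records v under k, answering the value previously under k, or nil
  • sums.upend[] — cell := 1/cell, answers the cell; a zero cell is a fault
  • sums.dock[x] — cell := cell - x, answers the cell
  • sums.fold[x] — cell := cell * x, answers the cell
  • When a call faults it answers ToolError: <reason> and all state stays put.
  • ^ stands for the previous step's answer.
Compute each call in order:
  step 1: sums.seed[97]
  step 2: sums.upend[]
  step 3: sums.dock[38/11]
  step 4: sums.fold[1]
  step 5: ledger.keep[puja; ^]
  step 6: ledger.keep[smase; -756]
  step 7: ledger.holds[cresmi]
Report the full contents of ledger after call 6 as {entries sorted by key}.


Answer: {puja=-3675/1067, smase=-756}

Derivation:
% seed x=97
  97
% upend
  1/97
% dock x=38/11
  -3675/1067
% fold x=1
  -3675/1067
% keep k=puja v=^
  nil
% keep k=smase v=-756
  nil
% holds k=cresmi
  no


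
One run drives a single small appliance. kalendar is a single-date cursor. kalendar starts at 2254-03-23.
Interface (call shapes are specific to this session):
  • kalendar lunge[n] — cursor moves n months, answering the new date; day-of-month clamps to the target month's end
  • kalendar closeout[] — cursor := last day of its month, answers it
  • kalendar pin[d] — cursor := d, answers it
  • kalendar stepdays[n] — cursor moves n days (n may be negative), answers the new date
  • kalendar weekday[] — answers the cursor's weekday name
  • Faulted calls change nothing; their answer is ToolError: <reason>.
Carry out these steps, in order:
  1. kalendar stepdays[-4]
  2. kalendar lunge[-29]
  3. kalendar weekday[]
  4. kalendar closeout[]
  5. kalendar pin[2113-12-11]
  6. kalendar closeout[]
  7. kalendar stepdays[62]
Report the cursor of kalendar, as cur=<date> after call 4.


Answer: cur=2251-10-31

Derivation:
>> kalendar stepdays(n: -4)
<< 2254-03-19
>> kalendar lunge(n: -29)
<< 2251-10-19
>> kalendar weekday()
<< Sunday
>> kalendar closeout()
<< 2251-10-31
>> kalendar pin(d: 2113-12-11)
<< 2113-12-11
>> kalendar closeout()
<< 2113-12-31
>> kalendar stepdays(n: 62)
<< 2114-03-03


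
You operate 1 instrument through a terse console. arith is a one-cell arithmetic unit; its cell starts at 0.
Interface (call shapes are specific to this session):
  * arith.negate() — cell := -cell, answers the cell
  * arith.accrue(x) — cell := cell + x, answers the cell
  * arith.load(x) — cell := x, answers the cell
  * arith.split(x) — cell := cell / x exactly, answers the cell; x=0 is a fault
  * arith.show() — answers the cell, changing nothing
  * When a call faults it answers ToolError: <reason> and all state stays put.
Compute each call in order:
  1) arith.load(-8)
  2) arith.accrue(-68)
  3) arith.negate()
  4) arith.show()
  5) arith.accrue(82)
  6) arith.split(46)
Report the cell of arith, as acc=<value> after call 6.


Answer: acc=79/23

Derivation:
Invoking arith.load using -8, yielding -8.
I use arith.accrue using -68, which returns -76.
I use arith.negate(): 76.
Now I run arith.show(), and observe 76.
Next I call arith.accrue using 82: 158.
Next I call arith.split using 46: 79/23.


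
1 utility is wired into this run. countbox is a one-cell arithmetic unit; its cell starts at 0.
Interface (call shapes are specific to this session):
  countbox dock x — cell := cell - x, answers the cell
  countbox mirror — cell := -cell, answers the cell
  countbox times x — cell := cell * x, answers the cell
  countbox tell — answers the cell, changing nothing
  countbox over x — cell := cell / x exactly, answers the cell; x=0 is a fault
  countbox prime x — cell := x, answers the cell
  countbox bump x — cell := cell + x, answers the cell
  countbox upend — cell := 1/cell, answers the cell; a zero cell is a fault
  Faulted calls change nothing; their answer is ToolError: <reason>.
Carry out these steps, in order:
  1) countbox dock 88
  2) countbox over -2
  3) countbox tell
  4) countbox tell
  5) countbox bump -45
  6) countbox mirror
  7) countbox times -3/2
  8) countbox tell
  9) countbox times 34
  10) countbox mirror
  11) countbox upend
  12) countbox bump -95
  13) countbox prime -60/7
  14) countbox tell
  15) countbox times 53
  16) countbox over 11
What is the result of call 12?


Answer: -4844/51

Derivation:
I call countbox dock on x→88, which returns -88.
Now I run countbox over on x→-2, and see 44.
I call countbox tell, giving 44.
I try countbox tell, and see 44.
Invoking countbox bump on x→-45, — result: -1.
I run countbox mirror(), which returns 1.
I invoke countbox times on x→-3/2: -3/2.
Next I call countbox tell, which returns -3/2.
Calling countbox times on x→34, which returns -51.
I use countbox mirror(), → 51.
Calling countbox upend(), and see 1/51.
Invoking countbox bump on x→-95, giving -4844/51.
Using countbox prime on x→-60/7, giving -60/7.
Invoking countbox tell, yielding -60/7.
I invoke countbox times on x→53, → -3180/7.
I invoke countbox over on x→11, giving -3180/77.


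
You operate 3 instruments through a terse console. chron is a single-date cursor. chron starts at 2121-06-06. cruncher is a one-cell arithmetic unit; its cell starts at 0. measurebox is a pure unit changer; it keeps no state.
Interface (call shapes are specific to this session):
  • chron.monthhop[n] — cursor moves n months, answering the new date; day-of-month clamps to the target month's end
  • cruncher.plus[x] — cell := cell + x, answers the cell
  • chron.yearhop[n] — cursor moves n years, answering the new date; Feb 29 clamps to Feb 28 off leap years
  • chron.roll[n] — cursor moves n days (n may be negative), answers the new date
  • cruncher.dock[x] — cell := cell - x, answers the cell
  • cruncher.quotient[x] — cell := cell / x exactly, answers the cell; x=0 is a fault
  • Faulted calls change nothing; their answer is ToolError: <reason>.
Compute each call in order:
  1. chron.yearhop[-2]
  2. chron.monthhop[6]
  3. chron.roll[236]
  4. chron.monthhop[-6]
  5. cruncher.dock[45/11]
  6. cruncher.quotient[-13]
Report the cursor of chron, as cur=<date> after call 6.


Answer: cur=2120-01-29

Derivation:
Calling yearhop(n: -2), → 2119-06-06.
Next I call monthhop(n: 6), and observe 2119-12-06.
I use roll(n: 236), which returns 2120-07-29.
Calling monthhop(n: -6), → 2120-01-29.
Next I call dock(x: 45/11), and observe -45/11.
Now I run quotient(x: -13), → 45/143.


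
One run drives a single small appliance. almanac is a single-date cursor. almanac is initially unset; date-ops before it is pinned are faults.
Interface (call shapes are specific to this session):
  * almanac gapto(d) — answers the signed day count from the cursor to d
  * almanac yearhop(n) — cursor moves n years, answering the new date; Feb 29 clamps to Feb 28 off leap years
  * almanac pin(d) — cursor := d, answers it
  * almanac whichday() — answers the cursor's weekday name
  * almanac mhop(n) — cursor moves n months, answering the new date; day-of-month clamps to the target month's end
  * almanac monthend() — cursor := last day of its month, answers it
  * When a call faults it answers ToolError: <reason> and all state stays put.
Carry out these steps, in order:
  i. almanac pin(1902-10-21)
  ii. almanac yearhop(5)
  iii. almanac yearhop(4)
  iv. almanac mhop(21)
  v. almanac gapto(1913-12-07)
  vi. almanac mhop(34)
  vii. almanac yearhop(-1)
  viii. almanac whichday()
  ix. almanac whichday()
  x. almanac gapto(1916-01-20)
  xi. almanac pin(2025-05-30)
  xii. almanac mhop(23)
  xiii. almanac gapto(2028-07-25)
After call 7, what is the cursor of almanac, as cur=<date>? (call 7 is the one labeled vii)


Now I run almanac pin passing d→1902-10-21, and see 1902-10-21.
Next I call almanac yearhop passing n→5, and observe 1907-10-21.
I call almanac yearhop passing n→4, and observe 1911-10-21.
I call almanac mhop passing n→21, yielding 1913-07-21.
I call almanac gapto passing d→1913-12-07, and get 139.
Invoking almanac mhop passing n→34, and see 1916-05-21.
I call almanac yearhop passing n→-1, giving 1915-05-21.
Now I run almanac whichday, which returns Friday.
Then almanac whichday(), — result: Friday.
Next I call almanac gapto passing d→1916-01-20, and see 244.
Calling almanac pin passing d→2025-05-30, and get 2025-05-30.
I call almanac mhop passing n→23, — result: 2027-04-30.
I run almanac gapto passing d→2028-07-25, yielding 452.

Answer: cur=1915-05-21
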